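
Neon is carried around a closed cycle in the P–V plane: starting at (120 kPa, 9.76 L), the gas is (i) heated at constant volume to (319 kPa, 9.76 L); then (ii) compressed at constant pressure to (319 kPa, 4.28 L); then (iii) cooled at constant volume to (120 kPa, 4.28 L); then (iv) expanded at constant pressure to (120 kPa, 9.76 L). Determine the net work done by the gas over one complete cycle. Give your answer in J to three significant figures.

W_net ≈ -1090 J

Constant-volume legs do no work.
W(ii) = (319)(4.28 − 9.76) = -1748 J; W(iv) = (120)(9.76 − 4.28) = 657.6 J.
W_net = -1748 + 657.6 = -1091 J (the counter-clockwise enclosed area).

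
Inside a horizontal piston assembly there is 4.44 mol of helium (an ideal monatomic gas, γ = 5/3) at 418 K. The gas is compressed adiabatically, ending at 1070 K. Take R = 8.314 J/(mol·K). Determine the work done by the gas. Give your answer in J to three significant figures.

W ≈ -36100 J

Adiabatic ⇒ Q = 0, so W_by = −ΔU = nCᵥ(T₁ − T₂).
Cᵥ = 3R/2 = 12.47 J/(mol·K).
W = (4.44)(12.47)(418 − 1070) = -36102 J.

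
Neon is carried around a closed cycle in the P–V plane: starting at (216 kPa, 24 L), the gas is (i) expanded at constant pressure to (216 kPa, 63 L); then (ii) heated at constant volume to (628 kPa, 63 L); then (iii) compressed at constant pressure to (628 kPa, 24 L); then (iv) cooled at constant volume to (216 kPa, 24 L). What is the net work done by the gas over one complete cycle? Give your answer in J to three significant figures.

Constant-volume legs do no work.
W(i) = (216)(63 − 24) = 8424 J; W(iii) = (628)(24 − 63) = -24492 J.
W_net = 8424 − 24492 = -16068 J (the counter-clockwise enclosed area).

W_net ≈ -16100 J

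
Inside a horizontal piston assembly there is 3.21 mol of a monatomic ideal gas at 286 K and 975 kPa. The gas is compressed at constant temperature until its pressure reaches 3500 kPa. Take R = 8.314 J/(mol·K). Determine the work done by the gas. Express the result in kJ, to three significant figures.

Isothermal process: W = nRT ln(V₂/V₁) = nRT ln(P₁/P₂).
W = (3.21)(8.314)(286) × ln(975/3500)
  = 7633 × ln(0.2786) = 7633 × -1.278
W_by_gas = -9755 J.

W ≈ -9.76 kJ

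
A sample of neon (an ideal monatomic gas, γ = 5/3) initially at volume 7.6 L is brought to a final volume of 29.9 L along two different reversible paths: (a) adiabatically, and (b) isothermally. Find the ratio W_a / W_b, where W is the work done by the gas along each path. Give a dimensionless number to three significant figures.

W_a / W_b ≈ 0.656

Path (a) adiabatic: W = P₁V₁(1 − (V₁/V₂)^(γ−1))/(γ−1) → W_a/(P₁V₁) = 0.8981.
Path (b) isothermal: W = P₁V₁ ln(V₂/V₁) → W_b/(P₁V₁) = 1.37.
W_a / W_b = 0.8981 / 1.37 = 0.6557.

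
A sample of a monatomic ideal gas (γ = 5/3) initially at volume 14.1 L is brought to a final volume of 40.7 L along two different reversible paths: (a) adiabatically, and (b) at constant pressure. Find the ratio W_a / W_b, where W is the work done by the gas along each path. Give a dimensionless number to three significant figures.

Path (a) adiabatic: W = P₁V₁(1 − (V₁/V₂)^(γ−1))/(γ−1) → W_a/(P₁V₁) = 0.7601.
Path (b) isobaric: W = P₁(V₂ − V₁) → W_b/(P₁V₁) = 1.887.
W_a / W_b = 0.7601 / 1.887 = 0.4029.

W_a / W_b ≈ 0.403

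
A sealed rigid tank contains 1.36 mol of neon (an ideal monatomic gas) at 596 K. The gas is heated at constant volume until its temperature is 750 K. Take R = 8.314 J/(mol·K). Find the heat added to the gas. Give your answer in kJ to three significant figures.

Constant volume ⇒ W = 0, so Q = ΔU = nCᵥΔT with Cᵥ = 3R/2 = 12.47 J/(mol·K).
ΔU = (1.36)(12.47)(750 − 596) = 2612 J.

Q ≈ 2.61 kJ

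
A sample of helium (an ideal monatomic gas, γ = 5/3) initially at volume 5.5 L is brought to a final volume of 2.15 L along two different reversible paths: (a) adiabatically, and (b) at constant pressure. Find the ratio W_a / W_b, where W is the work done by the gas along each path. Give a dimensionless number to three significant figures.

W_a / W_b ≈ 2.14

Path (a) adiabatic: W = P₁V₁(1 − (V₁/V₂)^(γ−1))/(γ−1) → W_a/(P₁V₁) = -1.306.
Path (b) isobaric: W = P₁(V₂ − V₁) → W_b/(P₁V₁) = -0.6091.
W_a / W_b = -1.306 / -0.6091 = 2.144.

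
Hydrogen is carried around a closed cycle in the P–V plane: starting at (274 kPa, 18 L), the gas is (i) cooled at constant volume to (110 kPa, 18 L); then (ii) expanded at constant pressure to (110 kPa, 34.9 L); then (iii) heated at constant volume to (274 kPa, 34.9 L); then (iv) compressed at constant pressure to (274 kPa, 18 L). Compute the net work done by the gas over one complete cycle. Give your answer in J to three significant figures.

Constant-volume legs do no work.
W(ii) = (110)(34.9 − 18) = 1859 J; W(iv) = (274)(18 − 34.9) = -4631 J.
W_net = 1859 − 4631 = -2772 J (the counter-clockwise enclosed area).

W_net ≈ -2770 J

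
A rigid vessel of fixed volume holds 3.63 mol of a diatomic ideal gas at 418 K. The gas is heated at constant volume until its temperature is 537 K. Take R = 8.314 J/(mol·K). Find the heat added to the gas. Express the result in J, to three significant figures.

Q ≈ 8980 J

Constant volume ⇒ W = 0, so Q = ΔU = nCᵥΔT with Cᵥ = 5R/2 = 20.79 J/(mol·K).
ΔU = (3.63)(20.79)(537 − 418) = 8978 J.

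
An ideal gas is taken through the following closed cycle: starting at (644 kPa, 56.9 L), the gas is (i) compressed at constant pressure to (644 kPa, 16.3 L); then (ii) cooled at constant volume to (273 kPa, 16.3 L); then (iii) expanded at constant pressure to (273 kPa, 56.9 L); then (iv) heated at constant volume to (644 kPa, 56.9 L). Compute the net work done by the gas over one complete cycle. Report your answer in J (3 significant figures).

Constant-volume legs do no work.
W(i) = (644)(16.3 − 56.9) = -26146 J; W(iii) = (273)(56.9 − 16.3) = 11084 J.
W_net = -26146 + 11084 = -15063 J (the counter-clockwise enclosed area).

W_net ≈ -15100 J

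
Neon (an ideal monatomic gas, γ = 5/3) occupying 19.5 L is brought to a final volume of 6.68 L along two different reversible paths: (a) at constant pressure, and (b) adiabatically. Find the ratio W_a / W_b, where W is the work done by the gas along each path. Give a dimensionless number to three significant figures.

W_a / W_b ≈ 0.420

Path (a) isobaric: W = P₁(V₂ − V₁) → W_a/(P₁V₁) = -0.6574.
Path (b) adiabatic: W = P₁V₁(1 − (V₁/V₂)^(γ−1))/(γ−1) → W_b/(P₁V₁) = -1.564.
W_a / W_b = -0.6574 / -1.564 = 0.4204.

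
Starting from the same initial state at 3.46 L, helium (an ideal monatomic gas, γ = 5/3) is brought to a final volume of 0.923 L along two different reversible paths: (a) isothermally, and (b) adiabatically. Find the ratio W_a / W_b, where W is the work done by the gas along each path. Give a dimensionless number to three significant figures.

W_a / W_b ≈ 0.623

Path (a) isothermal: W = P₁V₁ ln(V₂/V₁) → W_a/(P₁V₁) = -1.321.
Path (b) adiabatic: W = P₁V₁(1 − (V₁/V₂)^(γ−1))/(γ−1) → W_b/(P₁V₁) = -2.12.
W_a / W_b = -1.321 / -2.12 = 0.6234.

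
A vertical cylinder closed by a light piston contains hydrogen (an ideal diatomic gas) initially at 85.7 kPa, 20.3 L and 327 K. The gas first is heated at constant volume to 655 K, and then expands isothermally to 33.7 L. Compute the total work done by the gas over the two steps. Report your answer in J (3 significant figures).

Step 1 (isochoric): W = 0 (constant volume).
After step 1: P = 171.7 kPa (V unchanged).
Step 2 (isothermal): W = P₁V₁ ln(V₂/V₁) = (3485) ln(33.7/20.3) = 1766 J.
W_total = 0 + 1766 = 1766 J.

W_total ≈ 1770 J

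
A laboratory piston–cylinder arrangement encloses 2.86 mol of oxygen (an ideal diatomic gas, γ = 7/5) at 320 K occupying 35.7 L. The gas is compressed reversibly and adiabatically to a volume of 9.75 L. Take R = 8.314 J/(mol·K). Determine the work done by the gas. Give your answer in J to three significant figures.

Adiabatic: TV^(γ−1) = const with γ = 7/5.
T₂ = T₁ (V₁/V₂)^(γ−1) = 320 × (35.7/9.75)^0.4 = 320 × 1.681 = 537.8 K.
W_by = nCᵥ(T₁ − T₂) = (2.86)(20.79)(320 − 537.8) = -12947 J.

W ≈ -12900 J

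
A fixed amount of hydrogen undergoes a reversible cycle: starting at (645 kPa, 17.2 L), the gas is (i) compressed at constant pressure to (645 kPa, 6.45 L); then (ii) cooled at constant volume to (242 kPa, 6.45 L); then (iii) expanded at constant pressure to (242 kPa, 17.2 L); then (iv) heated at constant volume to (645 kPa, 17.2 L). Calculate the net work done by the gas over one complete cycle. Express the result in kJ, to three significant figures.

W_net ≈ -4.33 kJ

Constant-volume legs do no work.
W(i) = (645)(6.45 − 17.2) = -6934 J; W(iii) = (242)(17.2 − 6.45) = 2602 J.
W_net = -6934 + 2602 = -4332 J (the counter-clockwise enclosed area).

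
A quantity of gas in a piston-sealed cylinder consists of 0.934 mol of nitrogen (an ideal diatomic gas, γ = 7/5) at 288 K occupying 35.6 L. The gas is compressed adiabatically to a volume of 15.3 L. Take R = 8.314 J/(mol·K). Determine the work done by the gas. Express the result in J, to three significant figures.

W ≈ -2250 J

Adiabatic: TV^(γ−1) = const with γ = 7/5.
T₂ = T₁ (V₁/V₂)^(γ−1) = 288 × (35.6/15.3)^0.4 = 288 × 1.402 = 403.7 K.
W_by = nCᵥ(T₁ − T₂) = (0.934)(20.79)(288 − 403.7) = -2247 J.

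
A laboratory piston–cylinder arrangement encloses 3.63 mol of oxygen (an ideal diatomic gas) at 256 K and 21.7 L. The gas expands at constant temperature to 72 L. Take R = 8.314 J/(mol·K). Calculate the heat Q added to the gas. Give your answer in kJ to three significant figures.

Q ≈ 9.27 kJ

Isothermal ⇒ ΔU = 0, so Q = W = nRT ln(V₂/V₁).
Q = (3.63)(8.314)(256) ln(72/21.7) = 7726 × 1.199 = 9266 J.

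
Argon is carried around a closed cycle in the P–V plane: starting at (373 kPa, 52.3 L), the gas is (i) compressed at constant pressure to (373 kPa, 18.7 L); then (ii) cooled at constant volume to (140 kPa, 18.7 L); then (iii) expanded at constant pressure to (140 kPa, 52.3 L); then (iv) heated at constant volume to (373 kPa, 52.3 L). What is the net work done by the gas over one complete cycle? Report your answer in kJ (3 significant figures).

W_net ≈ -7.83 kJ

Constant-volume legs do no work.
W(i) = (373)(18.7 − 52.3) = -12533 J; W(iii) = (140)(52.3 − 18.7) = 4704 J.
W_net = -12533 + 4704 = -7829 J (the counter-clockwise enclosed area).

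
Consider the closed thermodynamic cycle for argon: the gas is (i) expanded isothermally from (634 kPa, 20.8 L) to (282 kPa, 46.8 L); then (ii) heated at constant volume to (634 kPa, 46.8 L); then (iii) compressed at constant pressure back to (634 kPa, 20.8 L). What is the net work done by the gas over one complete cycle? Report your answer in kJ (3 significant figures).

W_net ≈ -5.79 kJ

Leg (i): W = PᵢVᵢ ln(V_f/Vᵢ) = (13187) ln(46.8/20.8) = 10694 J.
Leg (ii): W = 0.
Leg (iii): W = PΔV = (634)(20.8 − 46.8) = -16484 J.
W_net = 10694 − 16484 = -5790 J.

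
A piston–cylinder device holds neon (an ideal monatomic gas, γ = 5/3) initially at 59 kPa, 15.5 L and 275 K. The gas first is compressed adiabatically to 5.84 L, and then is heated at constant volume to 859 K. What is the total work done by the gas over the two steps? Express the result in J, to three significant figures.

Step 1 (adiabatic): W = (P₁V₁ − P₂V₂)/(γ−1) = (914.5 − 1753)/0.667 = -1258 J.
Step 2 (isochoric): W = 0 (constant volume).
W_total = -1258 + 0 = -1258 J.

W_total ≈ -1260 J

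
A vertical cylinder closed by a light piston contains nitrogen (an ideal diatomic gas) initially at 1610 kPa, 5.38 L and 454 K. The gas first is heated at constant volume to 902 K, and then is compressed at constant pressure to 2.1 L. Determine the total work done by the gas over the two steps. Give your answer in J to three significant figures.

Step 1 (isochoric): W = 0 (constant volume).
After step 1: P = 3199 kPa (V unchanged).
Step 2 (isobaric): W = PΔV = (3199 kPa)(2.1 − 5.38 L) = -10492 J.
W_total = 0 − 10492 = -10492 J.

W_total ≈ -10500 J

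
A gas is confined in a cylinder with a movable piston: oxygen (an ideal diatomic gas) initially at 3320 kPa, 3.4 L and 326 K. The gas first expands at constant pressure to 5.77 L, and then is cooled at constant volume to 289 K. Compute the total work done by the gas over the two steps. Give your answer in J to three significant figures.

W_total ≈ 7870 J

Step 1 (isobaric): W = PΔV = (3320 kPa)(5.77 − 3.4 L) = 7868 J.
Step 2 (isochoric): W = 0 (constant volume).
W_total = 7868 + 0 = 7868 J.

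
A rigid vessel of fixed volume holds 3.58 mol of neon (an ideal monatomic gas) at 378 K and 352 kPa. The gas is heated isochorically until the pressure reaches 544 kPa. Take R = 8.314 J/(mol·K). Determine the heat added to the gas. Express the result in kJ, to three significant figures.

Q ≈ 9.21 kJ

Constant volume ⇒ W = 0, so Q = ΔU = nCᵥΔT with Cᵥ = 3R/2 = 12.47 J/(mol·K).
At constant V, T₂/T₁ = P₂/P₁ ⇒ ΔT = T₁(P₂/P₁ − 1) = 378·(544/352 − 1) = 206.2 K.
ΔU = (3.58)(12.47)(206.2) = 9205 J.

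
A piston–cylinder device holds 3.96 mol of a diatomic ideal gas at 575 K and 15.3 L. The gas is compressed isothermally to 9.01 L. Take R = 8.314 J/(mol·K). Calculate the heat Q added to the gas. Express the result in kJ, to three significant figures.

Isothermal ⇒ ΔU = 0, so Q = W = nRT ln(V₂/V₁).
Q = (3.96)(8.314)(575) ln(9.01/15.3) = 18931 × -0.5295 = -10024 J.

Q ≈ -10.0 kJ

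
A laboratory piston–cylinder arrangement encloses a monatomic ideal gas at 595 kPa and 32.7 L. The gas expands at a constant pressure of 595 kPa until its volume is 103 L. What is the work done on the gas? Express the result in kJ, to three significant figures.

W ≈ -41.8 kJ

Isobaric: W = P ΔV.
W = (595 kPa)(103 − 32.7 L) = (595)(70.3) = 41828 J.
Work on gas = −W_by = -41828 J.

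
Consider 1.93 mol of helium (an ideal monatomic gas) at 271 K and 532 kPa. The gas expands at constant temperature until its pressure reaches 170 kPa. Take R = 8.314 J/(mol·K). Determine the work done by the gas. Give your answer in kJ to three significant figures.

Isothermal process: W = nRT ln(V₂/V₁) = nRT ln(P₁/P₂).
W = (1.93)(8.314)(271) × ln(532/170)
  = 4348 × ln(3.129) = 4348 × 1.141
W_by_gas = 4961 J.

W ≈ 4.96 kJ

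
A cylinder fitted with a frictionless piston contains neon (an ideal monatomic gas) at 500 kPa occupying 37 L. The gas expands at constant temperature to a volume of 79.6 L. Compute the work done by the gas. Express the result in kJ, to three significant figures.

W ≈ 14.2 kJ

Isothermal: W = nRT ln(V₂/V₁) = P₁V₁ ln(V₂/V₁).
P₁V₁ = (500 kPa)(37 L) = 18500 J.
W = 18500 × ln(79.6/37) = 18500 × 0.7661
W_by_gas = 14173 J.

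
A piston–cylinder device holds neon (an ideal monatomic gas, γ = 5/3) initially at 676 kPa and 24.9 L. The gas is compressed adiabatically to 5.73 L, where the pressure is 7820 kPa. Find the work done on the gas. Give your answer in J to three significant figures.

W ≈ 42000 J

Adiabatic: W = (P₁V₁ − P₂V₂)/(γ − 1) with γ = 5/3.
P₁V₁ = 16832 J, P₂V₂ = 44809 J.
W = (16832 − 44809) / 0.6667 = -41964 J.
Work on gas = −W_by = 41964 J.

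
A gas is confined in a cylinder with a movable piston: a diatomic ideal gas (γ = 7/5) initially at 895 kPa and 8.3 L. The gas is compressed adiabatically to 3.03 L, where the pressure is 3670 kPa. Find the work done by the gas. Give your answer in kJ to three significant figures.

Adiabatic: W = (P₁V₁ − P₂V₂)/(γ − 1) with γ = 7/5.
P₁V₁ = 7429 J, P₂V₂ = 11120 J.
W = (7429 − 11120) / 0.4 = -9229 J.

W ≈ -9.23 kJ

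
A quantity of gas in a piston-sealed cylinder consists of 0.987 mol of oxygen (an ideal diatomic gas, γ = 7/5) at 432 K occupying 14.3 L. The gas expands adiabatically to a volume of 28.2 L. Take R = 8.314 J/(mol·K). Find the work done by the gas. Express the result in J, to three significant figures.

Adiabatic: TV^(γ−1) = const with γ = 7/5.
T₂ = T₁ (V₁/V₂)^(γ−1) = 432 × (14.3/28.2)^0.4 = 432 × 0.7621 = 329.2 K.
W_by = nCᵥ(T₁ − T₂) = (0.987)(20.79)(432 − 329.2) = 2108 J.

W ≈ 2110 J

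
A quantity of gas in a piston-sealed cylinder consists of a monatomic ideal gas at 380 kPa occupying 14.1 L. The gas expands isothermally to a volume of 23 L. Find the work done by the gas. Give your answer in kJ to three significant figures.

Isothermal: W = nRT ln(V₂/V₁) = P₁V₁ ln(V₂/V₁).
P₁V₁ = (380 kPa)(14.1 L) = 5358 J.
W = 5358 × ln(23/14.1) = 5358 × 0.4893
W_by_gas = 2622 J.

W ≈ 2.62 kJ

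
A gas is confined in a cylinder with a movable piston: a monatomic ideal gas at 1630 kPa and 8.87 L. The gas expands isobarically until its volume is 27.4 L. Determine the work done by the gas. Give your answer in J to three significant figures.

Isobaric: W = P ΔV.
W = (1630 kPa)(27.4 − 8.87 L) = (1630)(18.53) = 30204 J.

W ≈ 30200 J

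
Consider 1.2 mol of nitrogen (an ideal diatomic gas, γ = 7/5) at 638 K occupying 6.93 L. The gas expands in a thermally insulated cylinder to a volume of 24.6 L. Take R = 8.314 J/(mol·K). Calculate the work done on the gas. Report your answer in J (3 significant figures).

Adiabatic: TV^(γ−1) = const with γ = 7/5.
T₂ = T₁ (V₁/V₂)^(γ−1) = 638 × (6.93/24.6)^0.4 = 638 × 0.6024 = 384.4 K.
W_by = nCᵥ(T₁ − T₂) = (1.2)(20.79)(638 − 384.4) = 6326 J.
Work on gas = −W_by = -6326 J.

W ≈ -6330 J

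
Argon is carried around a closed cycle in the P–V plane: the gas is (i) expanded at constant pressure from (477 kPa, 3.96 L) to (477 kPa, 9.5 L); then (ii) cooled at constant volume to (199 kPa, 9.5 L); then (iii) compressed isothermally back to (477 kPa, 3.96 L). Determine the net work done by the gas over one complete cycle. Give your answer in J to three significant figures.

Leg (i): W = PΔV = (477)(9.5 − 3.96) = 2643 J.
Leg (ii): W = 0.
Leg (iii): W = PᵢVᵢ ln(V_f/Vᵢ) = (1890) ln(3.96/9.5) = -1654 J.
W_net = 2643 − 1654 = 988.3 J.

W_net ≈ 988 J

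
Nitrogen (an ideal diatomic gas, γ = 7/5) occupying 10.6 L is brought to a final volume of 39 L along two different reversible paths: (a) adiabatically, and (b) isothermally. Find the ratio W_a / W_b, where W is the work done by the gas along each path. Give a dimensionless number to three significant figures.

W_a / W_b ≈ 0.779

Path (a) adiabatic: W = P₁V₁(1 − (V₁/V₂)^(γ−1))/(γ−1) → W_a/(P₁V₁) = 1.015.
Path (b) isothermal: W = P₁V₁ ln(V₂/V₁) → W_b/(P₁V₁) = 1.303.
W_a / W_b = 1.015 / 1.303 = 0.7794.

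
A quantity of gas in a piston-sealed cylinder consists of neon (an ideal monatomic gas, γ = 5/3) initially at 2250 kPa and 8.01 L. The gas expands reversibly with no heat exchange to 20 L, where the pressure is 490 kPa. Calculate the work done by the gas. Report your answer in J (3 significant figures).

Adiabatic: W = (P₁V₁ − P₂V₂)/(γ − 1) with γ = 5/3.
P₁V₁ = 18022 J, P₂V₂ = 9800 J.
W = (18022 − 9800) / 0.6667 = 12334 J.

W ≈ 12300 J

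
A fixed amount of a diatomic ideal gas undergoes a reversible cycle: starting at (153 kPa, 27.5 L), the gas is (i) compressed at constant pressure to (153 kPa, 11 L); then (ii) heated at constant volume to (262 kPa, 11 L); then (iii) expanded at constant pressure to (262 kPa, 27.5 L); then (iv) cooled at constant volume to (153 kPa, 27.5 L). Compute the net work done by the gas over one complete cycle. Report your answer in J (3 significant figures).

W_net ≈ 1800 J

Constant-volume legs do no work.
W(i) = (153)(11 − 27.5) = -2524 J; W(iii) = (262)(27.5 − 11) = 4323 J.
W_net = -2524 + 4323 = 1798 J (the clockwise enclosed area).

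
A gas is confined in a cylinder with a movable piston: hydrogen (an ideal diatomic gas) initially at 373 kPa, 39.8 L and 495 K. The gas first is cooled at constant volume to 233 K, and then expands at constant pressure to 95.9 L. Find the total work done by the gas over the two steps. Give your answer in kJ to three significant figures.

Step 1 (isochoric): W = 0 (constant volume).
After step 1: P = 175.6 kPa (V unchanged).
Step 2 (isobaric): W = PΔV = (175.6 kPa)(95.9 − 39.8 L) = 9850 J.
W_total = 0 + 9850 = 9850 J.

W_total ≈ 9.85 kJ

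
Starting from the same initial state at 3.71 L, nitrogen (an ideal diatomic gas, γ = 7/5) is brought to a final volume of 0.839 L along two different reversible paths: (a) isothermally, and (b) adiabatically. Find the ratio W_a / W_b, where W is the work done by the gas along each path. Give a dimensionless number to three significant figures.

W_a / W_b ≈ 0.732

Path (a) isothermal: W = P₁V₁ ln(V₂/V₁) → W_a/(P₁V₁) = -1.487.
Path (b) adiabatic: W = P₁V₁(1 − (V₁/V₂)^(γ−1))/(γ−1) → W_b/(P₁V₁) = -2.031.
W_a / W_b = -1.487 / -2.031 = 0.732.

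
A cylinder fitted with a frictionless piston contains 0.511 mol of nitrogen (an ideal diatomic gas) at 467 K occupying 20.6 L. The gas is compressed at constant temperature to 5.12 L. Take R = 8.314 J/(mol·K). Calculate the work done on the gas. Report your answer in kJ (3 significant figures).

Isothermal: W = nRT ln(V₂/V₁).
W = (0.511)(8.314)(467) × ln(5.12/20.6)
  = 1984 × -1.392
W_by_gas = -2762 J; work on gas = −W_by = 2762 J.

W ≈ 2.76 kJ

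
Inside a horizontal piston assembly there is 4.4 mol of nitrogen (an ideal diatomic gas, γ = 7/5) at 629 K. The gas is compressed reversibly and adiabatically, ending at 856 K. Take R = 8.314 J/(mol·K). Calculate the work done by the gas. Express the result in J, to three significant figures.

W ≈ -20800 J

Adiabatic ⇒ Q = 0, so W_by = −ΔU = nCᵥ(T₁ − T₂).
Cᵥ = 5R/2 = 20.79 J/(mol·K).
W = (4.4)(20.79)(629 − 856) = -20760 J.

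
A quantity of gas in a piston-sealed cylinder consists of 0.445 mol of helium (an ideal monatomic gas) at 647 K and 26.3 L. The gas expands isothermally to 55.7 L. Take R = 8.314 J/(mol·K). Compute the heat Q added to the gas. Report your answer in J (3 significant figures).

Isothermal ⇒ ΔU = 0, so Q = W = nRT ln(V₂/V₁).
Q = (0.445)(8.314)(647) ln(55.7/26.3) = 2394 × 0.7504 = 1796 J.

Q ≈ 1800 J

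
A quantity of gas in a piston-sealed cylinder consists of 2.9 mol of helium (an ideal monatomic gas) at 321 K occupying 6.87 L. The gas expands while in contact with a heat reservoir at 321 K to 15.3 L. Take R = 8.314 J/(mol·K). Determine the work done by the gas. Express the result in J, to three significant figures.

W ≈ 6200 J

Isothermal: W = nRT ln(V₂/V₁).
W = (2.9)(8.314)(321) × ln(15.3/6.87)
  = 7740 × 0.8007
W_by_gas = 6197 J.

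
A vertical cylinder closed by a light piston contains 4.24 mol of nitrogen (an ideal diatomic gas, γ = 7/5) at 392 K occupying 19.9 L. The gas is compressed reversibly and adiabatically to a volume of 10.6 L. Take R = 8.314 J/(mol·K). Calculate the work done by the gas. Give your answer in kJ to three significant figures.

Adiabatic: TV^(γ−1) = const with γ = 7/5.
T₂ = T₁ (V₁/V₂)^(γ−1) = 392 × (19.9/10.6)^0.4 = 392 × 1.287 = 504.3 K.
W_by = nCᵥ(T₁ − T₂) = (4.24)(20.79)(392 − 504.3) = -9898 J.

W ≈ -9.90 kJ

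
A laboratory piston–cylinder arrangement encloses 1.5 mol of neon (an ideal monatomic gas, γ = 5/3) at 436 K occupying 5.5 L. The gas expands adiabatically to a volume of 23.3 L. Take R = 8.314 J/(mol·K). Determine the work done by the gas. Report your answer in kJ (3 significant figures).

W ≈ 5.04 kJ

Adiabatic: TV^(γ−1) = const with γ = 5/3.
T₂ = T₁ (V₁/V₂)^(γ−1) = 436 × (5.5/23.3)^0.667 = 436 × 0.3819 = 166.5 K.
W_by = nCᵥ(T₁ − T₂) = (1.5)(12.47)(436 − 166.5) = 5041 J.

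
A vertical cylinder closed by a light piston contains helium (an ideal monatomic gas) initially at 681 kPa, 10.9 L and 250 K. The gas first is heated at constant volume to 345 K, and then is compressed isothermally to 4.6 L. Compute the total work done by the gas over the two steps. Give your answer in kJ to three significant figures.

Step 1 (isochoric): W = 0 (constant volume).
After step 1: P = 939.8 kPa (V unchanged).
Step 2 (isothermal): W = P₁V₁ ln(V₂/V₁) = (10244) ln(4.6/10.9) = -8837 J.
W_total = 0 − 8837 = -8837 J.

W_total ≈ -8.84 kJ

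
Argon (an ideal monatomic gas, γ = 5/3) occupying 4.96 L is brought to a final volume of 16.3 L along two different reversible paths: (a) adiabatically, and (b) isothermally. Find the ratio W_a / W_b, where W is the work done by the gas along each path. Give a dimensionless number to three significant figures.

W_a / W_b ≈ 0.690

Path (a) adiabatic: W = P₁V₁(1 − (V₁/V₂)^(γ−1))/(γ−1) → W_a/(P₁V₁) = 0.8214.
Path (b) isothermal: W = P₁V₁ ln(V₂/V₁) → W_b/(P₁V₁) = 1.19.
W_a / W_b = 0.8214 / 1.19 = 0.6904.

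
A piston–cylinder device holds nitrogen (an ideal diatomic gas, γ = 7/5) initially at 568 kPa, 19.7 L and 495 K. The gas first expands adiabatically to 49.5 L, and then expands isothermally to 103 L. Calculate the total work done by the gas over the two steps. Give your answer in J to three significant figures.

Step 1 (adiabatic): W = (P₁V₁ − P₂V₂)/(γ−1) = (11190 − 7740)/0.4 = 8623 J.
After step 1: P = 156.4 kPa, V = 49.5 L, T = 342.4 K.
Step 2 (isothermal): W = P₁V₁ ln(V₂/V₁) = (7740) ln(103/49.5) = 5672 J.
W_total = 8623 + 5672 = 14295 J.

W_total ≈ 14300 J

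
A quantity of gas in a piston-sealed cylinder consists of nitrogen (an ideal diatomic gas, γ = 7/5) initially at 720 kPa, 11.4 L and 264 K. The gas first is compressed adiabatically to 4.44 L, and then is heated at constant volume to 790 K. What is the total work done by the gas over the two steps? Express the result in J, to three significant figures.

W_total ≈ -9400 J

Step 1 (adiabatic): W = (P₁V₁ − P₂V₂)/(γ−1) = (8208 − 11969)/0.4 = -9402 J.
Step 2 (isochoric): W = 0 (constant volume).
W_total = -9402 + 0 = -9402 J.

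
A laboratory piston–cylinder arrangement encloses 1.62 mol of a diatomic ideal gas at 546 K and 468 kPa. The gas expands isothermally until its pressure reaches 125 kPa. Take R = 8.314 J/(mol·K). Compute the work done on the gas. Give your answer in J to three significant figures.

Isothermal process: W = nRT ln(V₂/V₁) = nRT ln(P₁/P₂).
W = (1.62)(8.314)(546) × ln(468/125)
  = 7354 × ln(3.744) = 7354 × 1.32
W_by_gas = 9708 J; work on gas = −W_by = -9708 J.

W ≈ -9710 J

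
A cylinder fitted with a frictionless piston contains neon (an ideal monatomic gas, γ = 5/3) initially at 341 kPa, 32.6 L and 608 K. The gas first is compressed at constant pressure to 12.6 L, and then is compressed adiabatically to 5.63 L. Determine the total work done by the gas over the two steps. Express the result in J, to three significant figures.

W_total ≈ -11400 J

Step 1 (isobaric): W = PΔV = (341 kPa)(12.6 − 32.6 L) = -6820 J.
After step 1: P = 341 kPa, V = 12.6 L, T = 235 K.
Step 2 (adiabatic): W = (P₁V₁ − P₂V₂)/(γ−1) = (4297 − 7351)/0.667 = -4582 J.
W_total = -6820 − 4582 = -11402 J.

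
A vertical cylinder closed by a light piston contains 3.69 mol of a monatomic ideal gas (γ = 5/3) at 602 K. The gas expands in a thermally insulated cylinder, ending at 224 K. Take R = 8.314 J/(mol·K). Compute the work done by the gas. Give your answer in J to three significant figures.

W ≈ 17400 J

Adiabatic ⇒ Q = 0, so W_by = −ΔU = nCᵥ(T₁ − T₂).
Cᵥ = 3R/2 = 12.47 J/(mol·K).
W = (3.69)(12.47)(602 − 224) = 17395 J.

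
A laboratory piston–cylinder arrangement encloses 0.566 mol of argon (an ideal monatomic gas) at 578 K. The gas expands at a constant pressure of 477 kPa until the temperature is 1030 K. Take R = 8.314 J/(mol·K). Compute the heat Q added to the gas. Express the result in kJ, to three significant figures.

Isobaric: W = nRΔT = (0.566)(8.314)(452) = 2127 J.
ΔU = nCᵥΔT with Cᵥ = 3R/2: ΔU = (0.566)(12.47)(452) = 3190 J.
Q = ΔU + W = 3190 + 2127 = 5317 J.

Q ≈ 5.32 kJ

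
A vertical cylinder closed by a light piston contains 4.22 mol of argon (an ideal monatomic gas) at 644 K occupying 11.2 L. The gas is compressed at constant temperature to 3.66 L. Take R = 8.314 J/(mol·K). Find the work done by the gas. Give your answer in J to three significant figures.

Isothermal: W = nRT ln(V₂/V₁).
W = (4.22)(8.314)(644) × ln(3.66/11.2)
  = 22595 × -1.118
W_by_gas = -25271 J.

W ≈ -25300 J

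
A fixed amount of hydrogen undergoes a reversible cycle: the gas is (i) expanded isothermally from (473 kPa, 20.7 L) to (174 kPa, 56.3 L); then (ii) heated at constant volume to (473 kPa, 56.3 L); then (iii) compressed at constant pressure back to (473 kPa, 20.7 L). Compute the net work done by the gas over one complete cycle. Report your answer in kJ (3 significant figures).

Leg (i): W = PᵢVᵢ ln(V_f/Vᵢ) = (9791) ln(56.3/20.7) = 9797 J.
Leg (ii): W = 0.
Leg (iii): W = PΔV = (473)(20.7 − 56.3) = -16839 J.
W_net = 9797 − 16839 = -7042 J.

W_net ≈ -7.04 kJ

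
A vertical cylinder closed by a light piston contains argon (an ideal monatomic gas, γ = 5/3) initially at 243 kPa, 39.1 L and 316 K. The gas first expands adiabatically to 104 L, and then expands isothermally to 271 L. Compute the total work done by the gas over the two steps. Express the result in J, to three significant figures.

Step 1 (adiabatic): W = (P₁V₁ − P₂V₂)/(γ−1) = (9501 − 4949)/0.667 = 6828 J.
After step 1: P = 47.59 kPa, V = 104 L, T = 164.6 K.
Step 2 (isothermal): W = P₁V₁ ln(V₂/V₁) = (4949) ln(271/104) = 4740 J.
W_total = 6828 + 4740 = 11568 J.

W_total ≈ 11600 J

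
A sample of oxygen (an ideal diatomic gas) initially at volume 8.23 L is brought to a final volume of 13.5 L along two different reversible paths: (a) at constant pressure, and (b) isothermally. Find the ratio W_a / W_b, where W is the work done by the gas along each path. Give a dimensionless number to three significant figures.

W_a / W_b ≈ 1.29

Path (a) isobaric: W = P₁(V₂ − V₁) → W_a/(P₁V₁) = 0.6403.
Path (b) isothermal: W = P₁V₁ ln(V₂/V₁) → W_b/(P₁V₁) = 0.4949.
W_a / W_b = 0.6403 / 0.4949 = 1.294.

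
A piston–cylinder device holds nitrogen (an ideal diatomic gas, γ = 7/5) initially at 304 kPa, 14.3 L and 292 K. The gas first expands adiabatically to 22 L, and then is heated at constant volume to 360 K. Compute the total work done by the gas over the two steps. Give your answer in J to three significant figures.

W_total ≈ 1720 J

Step 1 (adiabatic): W = (P₁V₁ − P₂V₂)/(γ−1) = (4347 − 3659)/0.4 = 1720 J.
Step 2 (isochoric): W = 0 (constant volume).
W_total = 1720 + 0 = 1720 J.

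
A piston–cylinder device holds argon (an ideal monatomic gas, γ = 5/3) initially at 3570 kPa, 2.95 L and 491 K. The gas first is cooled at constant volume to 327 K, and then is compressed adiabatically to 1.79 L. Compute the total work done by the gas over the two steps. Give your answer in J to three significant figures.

W_total ≈ -4160 J

Step 1 (isochoric): W = 0 (constant volume).
After step 1: P = 2378 kPa (V unchanged).
Step 2 (adiabatic): W = (P₁V₁ − P₂V₂)/(γ−1) = (7014 − 9786)/0.667 = -4158 J.
W_total = 0 − 4158 = -4158 J.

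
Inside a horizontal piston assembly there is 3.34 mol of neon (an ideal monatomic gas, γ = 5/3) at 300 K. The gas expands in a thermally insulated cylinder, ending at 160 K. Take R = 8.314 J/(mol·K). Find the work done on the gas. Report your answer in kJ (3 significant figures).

Adiabatic ⇒ Q = 0, so W_by = −ΔU = nCᵥ(T₁ − T₂).
Cᵥ = 3R/2 = 12.47 J/(mol·K).
W = (3.34)(12.47)(300 − 160) = 5831 J.
Work on gas = −W_by = -5831 J.

W ≈ -5.83 kJ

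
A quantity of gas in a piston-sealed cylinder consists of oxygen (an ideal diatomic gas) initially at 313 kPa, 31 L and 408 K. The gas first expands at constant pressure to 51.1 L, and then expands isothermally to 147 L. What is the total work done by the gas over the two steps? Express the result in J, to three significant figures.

W_total ≈ 23200 J

Step 1 (isobaric): W = PΔV = (313 kPa)(51.1 − 31 L) = 6291 J.
After step 1: P = 313 kPa, V = 51.1 L, T = 672.5 K.
Step 2 (isothermal): W = P₁V₁ ln(V₂/V₁) = (15994) ln(147/51.1) = 16900 J.
W_total = 6291 + 16900 = 23192 J.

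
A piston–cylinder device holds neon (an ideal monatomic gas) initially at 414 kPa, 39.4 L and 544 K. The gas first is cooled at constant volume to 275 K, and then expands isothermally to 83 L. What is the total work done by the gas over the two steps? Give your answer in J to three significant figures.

Step 1 (isochoric): W = 0 (constant volume).
After step 1: P = 209.3 kPa (V unchanged).
Step 2 (isothermal): W = P₁V₁ ln(V₂/V₁) = (8246) ln(83/39.4) = 6144 J.
W_total = 0 + 6144 = 6144 J.

W_total ≈ 6140 J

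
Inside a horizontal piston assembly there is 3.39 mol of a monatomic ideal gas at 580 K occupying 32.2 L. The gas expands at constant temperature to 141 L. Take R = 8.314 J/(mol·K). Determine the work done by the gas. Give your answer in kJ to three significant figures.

Isothermal: W = nRT ln(V₂/V₁).
W = (3.39)(8.314)(580) × ln(141/32.2)
  = 16347 × 1.477
W_by_gas = 24141 J.

W ≈ 24.1 kJ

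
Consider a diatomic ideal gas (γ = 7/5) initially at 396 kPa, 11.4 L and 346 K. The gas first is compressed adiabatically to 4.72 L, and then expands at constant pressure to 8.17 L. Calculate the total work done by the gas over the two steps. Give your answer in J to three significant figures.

Step 1 (adiabatic): W = (P₁V₁ − P₂V₂)/(γ−1) = (4514 − 6424)/0.4 = -4773 J.
After step 1: P = 1361 kPa, V = 4.72 L, T = 492.3 K.
Step 2 (isobaric): W = PΔV = (1361 kPa)(8.17 − 4.72 L) = 4695 J.
W_total = -4773 + 4695 = -77.96 J.

W_total ≈ -78.0 J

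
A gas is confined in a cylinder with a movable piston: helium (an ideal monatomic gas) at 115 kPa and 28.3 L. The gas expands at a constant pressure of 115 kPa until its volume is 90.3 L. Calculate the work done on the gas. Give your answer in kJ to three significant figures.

Isobaric: W = P ΔV.
W = (115 kPa)(90.3 − 28.3 L) = (115)(62) = 7130 J.
Work on gas = −W_by = -7130 J.

W ≈ -7.13 kJ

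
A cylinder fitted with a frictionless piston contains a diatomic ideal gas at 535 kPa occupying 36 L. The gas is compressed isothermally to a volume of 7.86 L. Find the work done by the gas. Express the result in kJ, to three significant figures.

Isothermal: W = nRT ln(V₂/V₁) = P₁V₁ ln(V₂/V₁).
P₁V₁ = (535 kPa)(36 L) = 19260 J.
W = 19260 × ln(7.86/36) = 19260 × -1.522
W_by_gas = -29309 J.

W ≈ -29.3 kJ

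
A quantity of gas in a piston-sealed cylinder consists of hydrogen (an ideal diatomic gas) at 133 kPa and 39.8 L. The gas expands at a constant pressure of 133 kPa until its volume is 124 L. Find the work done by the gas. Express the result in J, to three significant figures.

Isobaric: W = P ΔV.
W = (133 kPa)(124 − 39.8 L) = (133)(84.2) = 11199 J.

W ≈ 11200 J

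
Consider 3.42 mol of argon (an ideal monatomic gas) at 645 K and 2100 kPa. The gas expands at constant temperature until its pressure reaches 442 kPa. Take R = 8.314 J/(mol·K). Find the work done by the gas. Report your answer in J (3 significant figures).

W ≈ 28600 J

Isothermal process: W = nRT ln(V₂/V₁) = nRT ln(P₁/P₂).
W = (3.42)(8.314)(645) × ln(2100/442)
  = 18340 × ln(4.751) = 18340 × 1.558
W_by_gas = 28581 J.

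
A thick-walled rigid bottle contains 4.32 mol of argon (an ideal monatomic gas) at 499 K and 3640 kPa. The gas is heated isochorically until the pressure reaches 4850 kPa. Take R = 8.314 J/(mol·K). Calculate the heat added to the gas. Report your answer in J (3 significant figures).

Constant volume ⇒ W = 0, so Q = ΔU = nCᵥΔT with Cᵥ = 3R/2 = 12.47 J/(mol·K).
At constant V, T₂/T₁ = P₂/P₁ ⇒ ΔT = T₁(P₂/P₁ − 1) = 499·(4850/3640 − 1) = 165.9 K.
ΔU = (4.32)(12.47)(165.9) = 8937 J.

Q ≈ 8940 J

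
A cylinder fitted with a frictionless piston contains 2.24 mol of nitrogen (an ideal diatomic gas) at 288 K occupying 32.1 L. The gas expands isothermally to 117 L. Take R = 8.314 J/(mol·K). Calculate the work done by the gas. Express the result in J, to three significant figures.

W ≈ 6940 J

Isothermal: W = nRT ln(V₂/V₁).
W = (2.24)(8.314)(288) × ln(117/32.1)
  = 5364 × 1.293
W_by_gas = 6937 J.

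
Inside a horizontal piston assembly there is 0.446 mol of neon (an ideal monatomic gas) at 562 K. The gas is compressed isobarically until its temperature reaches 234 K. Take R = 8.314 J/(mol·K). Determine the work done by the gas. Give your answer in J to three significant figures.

W ≈ -1220 J

Isobaric: W = P ΔV = nR ΔT.
W = (0.446)(8.314)(234 − 562) = -1216 J.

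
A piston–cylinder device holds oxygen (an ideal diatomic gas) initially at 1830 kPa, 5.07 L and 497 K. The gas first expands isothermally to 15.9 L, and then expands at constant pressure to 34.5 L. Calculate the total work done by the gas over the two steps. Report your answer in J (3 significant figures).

W_total ≈ 21500 J

Step 1 (isothermal): W = P₁V₁ ln(V₂/V₁) = (9278) ln(15.9/5.07) = 10605 J.
After step 1: P = 583.5 kPa, V = 15.9 L, T = 497 K.
Step 2 (isobaric): W = PΔV = (583.5 kPa)(34.5 − 15.9 L) = 10854 J.
W_total = 10605 + 10854 = 21458 J.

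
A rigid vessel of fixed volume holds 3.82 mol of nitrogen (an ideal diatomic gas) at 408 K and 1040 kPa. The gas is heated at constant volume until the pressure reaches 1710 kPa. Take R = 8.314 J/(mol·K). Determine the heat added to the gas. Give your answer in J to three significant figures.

Q ≈ 20900 J

Constant volume ⇒ W = 0, so Q = ΔU = nCᵥΔT with Cᵥ = 5R/2 = 20.79 J/(mol·K).
At constant V, T₂/T₁ = P₂/P₁ ⇒ ΔT = T₁(P₂/P₁ − 1) = 408·(1710/1040 − 1) = 262.8 K.
ΔU = (3.82)(20.79)(262.8) = 20870 J.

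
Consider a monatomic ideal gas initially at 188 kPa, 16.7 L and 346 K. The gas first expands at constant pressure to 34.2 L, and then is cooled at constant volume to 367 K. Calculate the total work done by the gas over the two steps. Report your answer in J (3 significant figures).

W_total ≈ 3290 J

Step 1 (isobaric): W = PΔV = (188 kPa)(34.2 − 16.7 L) = 3290 J.
Step 2 (isochoric): W = 0 (constant volume).
W_total = 3290 + 0 = 3290 J.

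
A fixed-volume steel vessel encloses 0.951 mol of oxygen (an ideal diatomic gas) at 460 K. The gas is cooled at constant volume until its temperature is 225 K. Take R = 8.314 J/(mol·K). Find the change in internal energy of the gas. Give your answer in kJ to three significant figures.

Constant volume ⇒ W = 0, so Q = ΔU = nCᵥΔT with Cᵥ = 5R/2 = 20.79 J/(mol·K).
ΔU = (0.951)(20.79)(225 − 460) = -4645 J.

ΔU ≈ -4.65 kJ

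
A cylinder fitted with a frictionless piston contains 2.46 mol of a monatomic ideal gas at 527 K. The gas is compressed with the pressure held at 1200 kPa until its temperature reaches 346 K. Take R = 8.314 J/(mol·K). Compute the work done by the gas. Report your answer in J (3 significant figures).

Isobaric: W = P ΔV = nR ΔT.
W = (2.46)(8.314)(346 − 527) = -3702 J.

W ≈ -3700 J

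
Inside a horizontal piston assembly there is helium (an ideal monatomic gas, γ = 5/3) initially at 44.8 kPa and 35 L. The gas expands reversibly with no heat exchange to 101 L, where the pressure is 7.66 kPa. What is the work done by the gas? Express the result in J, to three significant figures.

Adiabatic: W = (P₁V₁ − P₂V₂)/(γ − 1) with γ = 5/3.
P₁V₁ = 1568 J, P₂V₂ = 773.7 J.
W = (1568 − 773.7) / 0.6667 = 1192 J.

W ≈ 1190 J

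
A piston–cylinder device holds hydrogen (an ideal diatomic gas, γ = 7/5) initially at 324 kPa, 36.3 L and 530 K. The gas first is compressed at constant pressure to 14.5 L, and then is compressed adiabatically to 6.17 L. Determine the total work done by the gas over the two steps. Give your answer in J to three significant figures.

Step 1 (isobaric): W = PΔV = (324 kPa)(14.5 − 36.3 L) = -7063 J.
After step 1: P = 324 kPa, V = 14.5 L, T = 211.7 K.
Step 2 (adiabatic): W = (P₁V₁ − P₂V₂)/(γ−1) = (4698 − 6612)/0.4 = -4786 J.
W_total = -7063 − 4786 = -11849 J.

W_total ≈ -11800 J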